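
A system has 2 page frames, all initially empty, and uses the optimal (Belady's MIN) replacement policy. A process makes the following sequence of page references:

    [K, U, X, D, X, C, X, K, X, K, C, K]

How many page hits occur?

K → fault, frames (K)
U → fault, frames (K U)
X → fault, evict U, frames (K X)
D → fault, evict K, frames (X D)
X → hit
C → fault, evict D, frames (X C)
X → hit
K → fault, evict C, frames (X K)
X → hit
K → hit
C → fault, evict X, frames (K C)
K → hit
Hits: 5.

5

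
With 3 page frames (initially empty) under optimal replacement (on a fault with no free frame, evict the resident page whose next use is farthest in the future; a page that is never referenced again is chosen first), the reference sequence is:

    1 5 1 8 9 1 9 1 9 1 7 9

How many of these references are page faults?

5

1: miss, frames {1}
5: miss, frames {1,5}
1: hit
8: miss, frames {1,5,8}
9: miss, evict 8, frames {1,5,9}
1: hit
9: hit
1: hit
9: hit
1: hit
7: miss, evict 5, frames {1,9,7}
9: hit
Page faults: 5.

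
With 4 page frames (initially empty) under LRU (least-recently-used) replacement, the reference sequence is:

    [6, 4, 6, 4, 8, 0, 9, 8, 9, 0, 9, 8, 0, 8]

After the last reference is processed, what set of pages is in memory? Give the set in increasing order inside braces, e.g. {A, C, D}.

6 -> miss, frames {6}
4 -> miss, frames {6,4}
6 -> hit
4 -> hit
8 -> miss, frames {6,4,8}
0 -> miss, frames {6,4,8,0}
9 -> miss, evict 6, frames {4,8,0,9}
8 -> hit
9 -> hit
0 -> hit
9 -> hit
8 -> hit
0 -> hit
8 -> hit

{0, 4, 8, 9}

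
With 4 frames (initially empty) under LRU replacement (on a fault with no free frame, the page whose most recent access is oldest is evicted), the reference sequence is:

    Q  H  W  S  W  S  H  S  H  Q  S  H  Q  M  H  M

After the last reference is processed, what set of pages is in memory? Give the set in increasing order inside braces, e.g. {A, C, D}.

{H, M, Q, S}

Q: fault, frames (Q)
H: fault, frames (Q H)
W: fault, frames (Q H W)
S: fault, frames (Q H W S)
W: hit
S: hit
H: hit
S: hit
H: hit
Q: hit
S: hit
H: hit
Q: hit
M: fault, evict W, frames (S H Q M)
H: hit
M: hit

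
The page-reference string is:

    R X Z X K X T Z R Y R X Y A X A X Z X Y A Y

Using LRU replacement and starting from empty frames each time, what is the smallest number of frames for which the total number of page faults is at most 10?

4

f=1: 22 faults
f=2: 15 faults
f=3: 13 faults
f=4: 10 faults
f=5: 7 faults
f=6: 7 faults
f=7: 7 faults
Smallest f with faults ≤ 10 is 4.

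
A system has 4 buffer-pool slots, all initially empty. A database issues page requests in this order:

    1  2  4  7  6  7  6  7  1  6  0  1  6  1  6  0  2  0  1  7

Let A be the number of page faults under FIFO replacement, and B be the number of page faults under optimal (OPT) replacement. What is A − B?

Under FIFO: F F F F F . . . F . F . . . . . F . . F → 9 faults.
Under OPT: F F F F F . . . . . F . . . . . . . . F → 7 faults.
A − B = 9 − 7 = 2.

2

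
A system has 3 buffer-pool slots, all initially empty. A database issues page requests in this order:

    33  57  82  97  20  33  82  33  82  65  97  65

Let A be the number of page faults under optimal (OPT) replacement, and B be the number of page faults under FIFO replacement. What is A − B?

Under OPT: F F F F F . . . . F F . → 7 faults.
Under FIFO: F F F F F F F . . F F . → 9 faults.
A − B = 7 − 9 = -2.

-2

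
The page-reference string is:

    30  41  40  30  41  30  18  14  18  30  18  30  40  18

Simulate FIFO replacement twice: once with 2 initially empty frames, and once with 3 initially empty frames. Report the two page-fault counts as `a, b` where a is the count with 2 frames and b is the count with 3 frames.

10, 8

2 frames: F F F F F . F F . F F . F . → 10 faults.
3 frames: F F F . . . F F . F . . F F → 8 faults.
8 < 10: adding a frame reduced faults, as is typical.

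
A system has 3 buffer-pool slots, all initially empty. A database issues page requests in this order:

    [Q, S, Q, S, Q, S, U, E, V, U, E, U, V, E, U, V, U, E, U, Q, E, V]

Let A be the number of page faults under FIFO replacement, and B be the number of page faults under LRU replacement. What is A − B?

Under FIFO: F F . . . . F F F . . . . . . . . . . F . . → 6 faults.
Under LRU: F F . . . . F F F . . . . . . . . . . F . F → 7 faults.
A − B = 6 − 7 = -1.

-1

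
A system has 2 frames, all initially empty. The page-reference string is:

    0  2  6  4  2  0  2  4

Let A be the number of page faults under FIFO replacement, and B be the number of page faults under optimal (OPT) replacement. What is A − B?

1

Under FIFO: F F F F F F . F → 7 faults.
Under OPT: F F F F . F . F → 6 faults.
A − B = 7 − 6 = 1.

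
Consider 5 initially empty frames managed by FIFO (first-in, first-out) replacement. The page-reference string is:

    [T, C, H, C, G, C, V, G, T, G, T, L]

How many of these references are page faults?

T: miss, frames (T)
C: miss, frames (T C)
H: miss, frames (T C H)
C: hit
G: miss, frames (T C H G)
C: hit
V: miss, frames (T C H G V)
G: hit
T: hit
G: hit
T: hit
L: miss, evict T, frames (C H G V L)
Page faults: 6.

6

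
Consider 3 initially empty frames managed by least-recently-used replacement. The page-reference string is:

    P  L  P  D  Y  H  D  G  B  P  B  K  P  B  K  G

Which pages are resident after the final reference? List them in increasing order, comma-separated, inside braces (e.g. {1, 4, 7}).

{B, G, K}

P: miss, frames [P]
L: miss, frames [P, L]
P: hit
D: miss, frames [L, P, D]
Y: miss, evict L, frames [P, D, Y]
H: miss, evict P, frames [D, Y, H]
D: hit
G: miss, evict Y, frames [H, D, G]
B: miss, evict H, frames [D, G, B]
P: miss, evict D, frames [G, B, P]
B: hit
K: miss, evict G, frames [P, B, K]
P: hit
B: hit
K: hit
G: miss, evict P, frames [B, K, G]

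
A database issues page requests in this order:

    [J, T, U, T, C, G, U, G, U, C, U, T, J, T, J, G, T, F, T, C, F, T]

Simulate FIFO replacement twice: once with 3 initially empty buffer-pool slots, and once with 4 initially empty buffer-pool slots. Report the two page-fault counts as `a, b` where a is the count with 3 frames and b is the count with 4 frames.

10, 9

3 frames: F F F . F F . . . . . F F . . . . F . F . F → 10 faults.
4 frames: F F F . F F . . . . . . F F . . . F . F . . → 9 faults.
9 < 10: adding a frame reduced faults, as is typical.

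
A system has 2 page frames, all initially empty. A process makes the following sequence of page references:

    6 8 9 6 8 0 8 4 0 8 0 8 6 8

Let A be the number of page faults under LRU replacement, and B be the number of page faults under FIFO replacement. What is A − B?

Under LRU: F F F F F F . F F F . . F . → 10 faults.
Under FIFO: F F F F F F . F . F F . F F → 11 faults.
A − B = 10 − 11 = -1.

-1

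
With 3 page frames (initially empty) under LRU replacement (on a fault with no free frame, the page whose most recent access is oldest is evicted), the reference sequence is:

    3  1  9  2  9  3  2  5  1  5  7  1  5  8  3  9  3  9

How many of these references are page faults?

3: miss, frames (3)
1: miss, frames (3 1)
9: miss, frames (3 1 9)
2: miss, evict 3, frames (1 9 2)
9: hit
3: miss, evict 1, frames (2 9 3)
2: hit
5: miss, evict 9, frames (3 2 5)
1: miss, evict 3, frames (2 5 1)
5: hit
7: miss, evict 2, frames (1 5 7)
1: hit
5: hit
8: miss, evict 7, frames (1 5 8)
3: miss, evict 1, frames (5 8 3)
9: miss, evict 5, frames (8 3 9)
3: hit
9: hit
Page faults: 11.

11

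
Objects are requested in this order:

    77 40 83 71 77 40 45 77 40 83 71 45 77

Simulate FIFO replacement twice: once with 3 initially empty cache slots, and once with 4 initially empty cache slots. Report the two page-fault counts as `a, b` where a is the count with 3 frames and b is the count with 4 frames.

10, 11

3 frames: F F F F F F F . . F F . F → 10 faults.
4 frames: F F F F . . F F F F F F F → 11 faults.
11 > 10: adding a frame increased faults — Belady's anomaly.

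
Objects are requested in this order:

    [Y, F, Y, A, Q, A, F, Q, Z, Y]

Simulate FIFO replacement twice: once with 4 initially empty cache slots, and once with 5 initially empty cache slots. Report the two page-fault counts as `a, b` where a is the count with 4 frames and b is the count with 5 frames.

6, 5

4 frames: F F . F F . . . F F → 6 faults.
5 frames: F F . F F . . . F . → 5 faults.
5 < 6: adding a frame reduced faults, as is typical.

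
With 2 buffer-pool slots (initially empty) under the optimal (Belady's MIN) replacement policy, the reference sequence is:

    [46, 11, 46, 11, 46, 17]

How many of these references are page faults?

46 → fault, frames [46]
11 → fault, frames [46, 11]
46 → hit
11 → hit
46 → hit
17 → fault, evict 11, frames [46, 17]
Page faults: 3.

3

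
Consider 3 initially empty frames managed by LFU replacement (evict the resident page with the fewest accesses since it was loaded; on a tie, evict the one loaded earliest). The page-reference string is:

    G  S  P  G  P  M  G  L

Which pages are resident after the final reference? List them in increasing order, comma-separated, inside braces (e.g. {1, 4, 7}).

{G, L, P}

G → fault, frames (G)
S → fault, frames (G S)
P → fault, frames (G S P)
G → hit
P → hit
M → fault, evict S, frames (G P M)
G → hit
L → fault, evict M, frames (G P L)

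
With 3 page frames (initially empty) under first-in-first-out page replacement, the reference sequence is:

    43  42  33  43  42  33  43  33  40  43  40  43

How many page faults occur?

43 -> miss, frames (43)
42 -> miss, frames (43 42)
33 -> miss, frames (43 42 33)
43 -> hit
42 -> hit
33 -> hit
43 -> hit
33 -> hit
40 -> miss, evict 43, frames (42 33 40)
43 -> miss, evict 42, frames (33 40 43)
40 -> hit
43 -> hit
Page faults: 5.

5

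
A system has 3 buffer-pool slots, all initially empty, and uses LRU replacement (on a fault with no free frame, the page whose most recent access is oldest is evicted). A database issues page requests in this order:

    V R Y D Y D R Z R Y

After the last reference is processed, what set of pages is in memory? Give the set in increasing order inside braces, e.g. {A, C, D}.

{R, Y, Z}

V -> miss, frames [V]
R -> miss, frames [V, R]
Y -> miss, frames [V, R, Y]
D -> miss, evict V, frames [R, Y, D]
Y -> hit
D -> hit
R -> hit
Z -> miss, evict Y, frames [D, R, Z]
R -> hit
Y -> miss, evict D, frames [Z, R, Y]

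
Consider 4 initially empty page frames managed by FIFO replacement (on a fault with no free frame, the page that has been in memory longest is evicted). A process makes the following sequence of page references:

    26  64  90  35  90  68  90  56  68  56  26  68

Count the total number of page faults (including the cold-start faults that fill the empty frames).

26 -> miss, frames [26]
64 -> miss, frames [26, 64]
90 -> miss, frames [26, 64, 90]
35 -> miss, frames [26, 64, 90, 35]
90 -> hit
68 -> miss, evict 26, frames [64, 90, 35, 68]
90 -> hit
56 -> miss, evict 64, frames [90, 35, 68, 56]
68 -> hit
56 -> hit
26 -> miss, evict 90, frames [35, 68, 56, 26]
68 -> hit
Page faults: 7.

7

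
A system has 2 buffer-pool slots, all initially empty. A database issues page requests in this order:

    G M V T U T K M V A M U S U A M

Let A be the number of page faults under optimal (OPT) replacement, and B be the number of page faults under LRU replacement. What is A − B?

Under OPT: F F F F F . F F F F . F F . F F → 13 faults.
Under LRU: F F F F F . F F F F F F F . F F → 14 faults.
A − B = 13 − 14 = -1.

-1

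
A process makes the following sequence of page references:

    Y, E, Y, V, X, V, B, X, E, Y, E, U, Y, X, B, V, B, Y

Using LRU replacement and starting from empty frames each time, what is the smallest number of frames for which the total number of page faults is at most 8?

f=1: 18 faults
f=2: 14 faults
f=3: 12 faults
f=4: 10 faults
f=5: 7 faults
f=6: 6 faults
Smallest f with faults ≤ 8 is 5.

5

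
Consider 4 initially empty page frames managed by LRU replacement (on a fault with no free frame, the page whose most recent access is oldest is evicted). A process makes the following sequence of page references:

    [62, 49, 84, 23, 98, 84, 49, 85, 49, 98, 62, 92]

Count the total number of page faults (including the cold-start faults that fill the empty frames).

62 → fault, frames {62}
49 → fault, frames {62,49}
84 → fault, frames {62,49,84}
23 → fault, frames {62,49,84,23}
98 → fault, evict 62, frames {49,84,23,98}
84 → hit
49 → hit
85 → fault, evict 23, frames {98,84,49,85}
49 → hit
98 → hit
62 → fault, evict 84, frames {85,49,98,62}
92 → fault, evict 85, frames {49,98,62,92}
Page faults: 8.

8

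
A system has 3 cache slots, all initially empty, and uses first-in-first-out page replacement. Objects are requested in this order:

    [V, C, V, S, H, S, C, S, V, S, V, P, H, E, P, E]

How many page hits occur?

V: fault, frames [V]
C: fault, frames [V, C]
V: hit
S: fault, frames [V, C, S]
H: fault, evict V, frames [C, S, H]
S: hit
C: hit
S: hit
V: fault, evict C, frames [S, H, V]
S: hit
V: hit
P: fault, evict S, frames [H, V, P]
H: hit
E: fault, evict H, frames [V, P, E]
P: hit
E: hit
Hits: 9.

9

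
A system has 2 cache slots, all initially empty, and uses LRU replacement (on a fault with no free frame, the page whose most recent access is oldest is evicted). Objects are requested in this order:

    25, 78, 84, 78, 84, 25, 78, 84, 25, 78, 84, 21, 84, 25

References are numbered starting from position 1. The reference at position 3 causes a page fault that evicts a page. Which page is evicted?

25

pos 1: 25 → fault, frames [25]
pos 2: 78 → fault, frames [25, 78]
pos 3: 84 → fault, evict 25, frames [78, 84]
At position 3, page 25 is evicted.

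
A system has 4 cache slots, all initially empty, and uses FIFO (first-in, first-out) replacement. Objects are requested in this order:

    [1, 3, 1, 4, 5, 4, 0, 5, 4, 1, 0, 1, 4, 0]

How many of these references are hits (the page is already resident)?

8

1 → miss, frames (1)
3 → miss, frames (1 3)
1 → hit
4 → miss, frames (1 3 4)
5 → miss, frames (1 3 4 5)
4 → hit
0 → miss, evict 1, frames (3 4 5 0)
5 → hit
4 → hit
1 → miss, evict 3, frames (4 5 0 1)
0 → hit
1 → hit
4 → hit
0 → hit
Hits: 8.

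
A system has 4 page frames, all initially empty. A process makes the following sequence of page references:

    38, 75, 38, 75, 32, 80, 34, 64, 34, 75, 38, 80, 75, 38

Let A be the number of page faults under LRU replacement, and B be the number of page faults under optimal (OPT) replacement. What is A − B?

Under LRU: F F . . F F F F . F F F . . → 9 faults.
Under OPT: F F . . F F F F . . . F . . → 7 faults.
A − B = 9 − 7 = 2.

2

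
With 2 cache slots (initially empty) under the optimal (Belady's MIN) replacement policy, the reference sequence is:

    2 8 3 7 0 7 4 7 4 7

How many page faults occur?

2: fault, frames [2]
8: fault, frames [2, 8]
3: fault, evict 8, frames [2, 3]
7: fault, evict 3, frames [2, 7]
0: fault, evict 2, frames [7, 0]
7: hit
4: fault, evict 0, frames [7, 4]
7: hit
4: hit
7: hit
Page faults: 6.

6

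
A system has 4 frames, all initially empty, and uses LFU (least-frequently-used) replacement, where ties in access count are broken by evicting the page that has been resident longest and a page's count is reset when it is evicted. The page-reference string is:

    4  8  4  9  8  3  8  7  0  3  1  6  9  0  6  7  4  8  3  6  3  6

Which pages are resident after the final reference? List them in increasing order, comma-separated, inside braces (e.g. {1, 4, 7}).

{3, 4, 6, 8}

4 → fault, frames (4)
8 → fault, frames (4 8)
4 → hit
9 → fault, frames (4 8 9)
8 → hit
3 → fault, frames (4 8 9 3)
8 → hit
7 → fault, evict 9, frames (4 8 3 7)
0 → fault, evict 3, frames (4 8 7 0)
3 → fault, evict 7, frames (4 8 0 3)
1 → fault, evict 0, frames (4 8 3 1)
6 → fault, evict 3, frames (4 8 1 6)
9 → fault, evict 1, frames (4 8 6 9)
0 → fault, evict 6, frames (4 8 9 0)
6 → fault, evict 9, frames (4 8 0 6)
7 → fault, evict 0, frames (4 8 6 7)
4 → hit
8 → hit
3 → fault, evict 6, frames (4 8 7 3)
6 → fault, evict 7, frames (4 8 3 6)
3 → hit
6 → hit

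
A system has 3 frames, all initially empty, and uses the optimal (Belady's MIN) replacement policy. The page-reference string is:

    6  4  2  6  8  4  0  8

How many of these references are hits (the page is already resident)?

6 → miss, frames [6]
4 → miss, frames [6, 4]
2 → miss, frames [6, 4, 2]
6 → hit
8 → miss, evict 2, frames [6, 4, 8]
4 → hit
0 → miss, evict 4, frames [6, 8, 0]
8 → hit
Hits: 3.

3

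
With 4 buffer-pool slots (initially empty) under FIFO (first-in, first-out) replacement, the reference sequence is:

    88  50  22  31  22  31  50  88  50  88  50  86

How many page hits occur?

88 -> fault, frames (88)
50 -> fault, frames (88 50)
22 -> fault, frames (88 50 22)
31 -> fault, frames (88 50 22 31)
22 -> hit
31 -> hit
50 -> hit
88 -> hit
50 -> hit
88 -> hit
50 -> hit
86 -> fault, evict 88, frames (50 22 31 86)
Hits: 7.

7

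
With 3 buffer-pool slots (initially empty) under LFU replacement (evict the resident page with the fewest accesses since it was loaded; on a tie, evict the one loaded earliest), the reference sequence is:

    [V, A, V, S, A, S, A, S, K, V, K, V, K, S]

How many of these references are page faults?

8

V -> miss, frames {V}
A -> miss, frames {V,A}
V -> hit
S -> miss, frames {V,A,S}
A -> hit
S -> hit
A -> hit
S -> hit
K -> miss, evict V, frames {A,S,K}
V -> miss, evict K, frames {A,S,V}
K -> miss, evict V, frames {A,S,K}
V -> miss, evict K, frames {A,S,V}
K -> miss, evict V, frames {A,S,K}
S -> hit
Page faults: 8.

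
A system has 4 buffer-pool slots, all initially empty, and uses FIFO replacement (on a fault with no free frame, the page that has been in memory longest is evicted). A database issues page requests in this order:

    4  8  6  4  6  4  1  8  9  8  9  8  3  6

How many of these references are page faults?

6

4 → miss, frames (4)
8 → miss, frames (4 8)
6 → miss, frames (4 8 6)
4 → hit
6 → hit
4 → hit
1 → miss, frames (4 8 6 1)
8 → hit
9 → miss, evict 4, frames (8 6 1 9)
8 → hit
9 → hit
8 → hit
3 → miss, evict 8, frames (6 1 9 3)
6 → hit
Page faults: 6.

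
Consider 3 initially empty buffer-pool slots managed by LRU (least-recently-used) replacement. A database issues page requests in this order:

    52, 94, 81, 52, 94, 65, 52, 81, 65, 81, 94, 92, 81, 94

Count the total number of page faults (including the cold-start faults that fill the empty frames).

52: miss, frames (52)
94: miss, frames (52 94)
81: miss, frames (52 94 81)
52: hit
94: hit
65: miss, evict 81, frames (52 94 65)
52: hit
81: miss, evict 94, frames (65 52 81)
65: hit
81: hit
94: miss, evict 52, frames (65 81 94)
92: miss, evict 65, frames (81 94 92)
81: hit
94: hit
Page faults: 7.

7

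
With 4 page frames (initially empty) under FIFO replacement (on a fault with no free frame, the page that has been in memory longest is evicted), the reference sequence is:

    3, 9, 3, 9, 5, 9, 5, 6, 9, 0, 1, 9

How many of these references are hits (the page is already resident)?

5

3 → fault, frames [3]
9 → fault, frames [3, 9]
3 → hit
9 → hit
5 → fault, frames [3, 9, 5]
9 → hit
5 → hit
6 → fault, frames [3, 9, 5, 6]
9 → hit
0 → fault, evict 3, frames [9, 5, 6, 0]
1 → fault, evict 9, frames [5, 6, 0, 1]
9 → fault, evict 5, frames [6, 0, 1, 9]
Hits: 5.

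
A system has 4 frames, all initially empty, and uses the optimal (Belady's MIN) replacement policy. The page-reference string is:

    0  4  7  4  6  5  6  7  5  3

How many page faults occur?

6

0: fault, frames {0}
4: fault, frames {0,4}
7: fault, frames {0,4,7}
4: hit
6: fault, frames {0,4,7,6}
5: fault, evict 4, frames {0,7,6,5}
6: hit
7: hit
5: hit
3: fault, evict 5, frames {0,7,6,3}
Page faults: 6.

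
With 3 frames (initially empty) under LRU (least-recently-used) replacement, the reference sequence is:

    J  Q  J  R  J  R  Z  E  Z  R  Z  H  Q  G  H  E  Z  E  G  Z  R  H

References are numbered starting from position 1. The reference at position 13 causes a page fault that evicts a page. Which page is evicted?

pos 1: J -> miss, frames (J)
pos 2: Q -> miss, frames (J Q)
pos 3: J -> hit
pos 4: R -> miss, frames (Q J R)
pos 5: J -> hit
pos 6: R -> hit
pos 7: Z -> miss, evict Q, frames (J R Z)
pos 8: E -> miss, evict J, frames (R Z E)
pos 9: Z -> hit
pos 10: R -> hit
pos 11: Z -> hit
pos 12: H -> miss, evict E, frames (R Z H)
pos 13: Q -> miss, evict R, frames (Z H Q)
At position 13, page R is evicted.

R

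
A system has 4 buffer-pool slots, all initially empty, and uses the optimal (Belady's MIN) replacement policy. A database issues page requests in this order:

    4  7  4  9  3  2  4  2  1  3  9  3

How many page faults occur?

6

4: fault, frames [4]
7: fault, frames [4, 7]
4: hit
9: fault, frames [4, 7, 9]
3: fault, frames [4, 7, 9, 3]
2: fault, evict 7, frames [4, 9, 3, 2]
4: hit
2: hit
1: fault, evict 2, frames [4, 9, 3, 1]
3: hit
9: hit
3: hit
Page faults: 6.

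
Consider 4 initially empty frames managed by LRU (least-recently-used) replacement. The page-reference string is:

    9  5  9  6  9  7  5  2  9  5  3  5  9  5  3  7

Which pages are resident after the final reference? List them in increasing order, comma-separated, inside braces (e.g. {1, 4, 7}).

9 → miss, frames {9}
5 → miss, frames {9,5}
9 → hit
6 → miss, frames {5,9,6}
9 → hit
7 → miss, frames {5,6,9,7}
5 → hit
2 → miss, evict 6, frames {9,7,5,2}
9 → hit
5 → hit
3 → miss, evict 7, frames {2,9,5,3}
5 → hit
9 → hit
5 → hit
3 → hit
7 → miss, evict 2, frames {9,5,3,7}

{3, 5, 7, 9}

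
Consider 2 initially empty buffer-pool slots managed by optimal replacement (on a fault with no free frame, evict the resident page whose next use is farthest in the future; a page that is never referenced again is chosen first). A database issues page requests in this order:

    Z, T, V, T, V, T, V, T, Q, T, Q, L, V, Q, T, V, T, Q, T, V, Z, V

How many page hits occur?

Z → miss, frames [Z]
T → miss, frames [Z, T]
V → miss, evict Z, frames [T, V]
T → hit
V → hit
T → hit
V → hit
T → hit
Q → miss, evict V, frames [T, Q]
T → hit
Q → hit
L → miss, evict T, frames [Q, L]
V → miss, evict L, frames [Q, V]
Q → hit
T → miss, evict Q, frames [V, T]
V → hit
T → hit
Q → miss, evict V, frames [T, Q]
T → hit
V → miss, evict Q, frames [T, V]
Z → miss, evict T, frames [V, Z]
V → hit
Hits: 12.

12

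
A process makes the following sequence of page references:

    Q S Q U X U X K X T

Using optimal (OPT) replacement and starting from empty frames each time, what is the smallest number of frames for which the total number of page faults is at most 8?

f=1: 10 faults
f=2: 6 faults
f=3: 6 faults
f=4: 6 faults
f=5: 6 faults
f=6: 6 faults
Smallest f with faults ≤ 8 is 2.

2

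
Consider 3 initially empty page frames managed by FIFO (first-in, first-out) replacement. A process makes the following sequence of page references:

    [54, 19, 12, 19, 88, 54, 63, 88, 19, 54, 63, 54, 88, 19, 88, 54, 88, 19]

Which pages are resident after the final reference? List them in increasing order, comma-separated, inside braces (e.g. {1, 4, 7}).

{19, 54, 88}

54 -> fault, frames (54)
19 -> fault, frames (54 19)
12 -> fault, frames (54 19 12)
19 -> hit
88 -> fault, evict 54, frames (19 12 88)
54 -> fault, evict 19, frames (12 88 54)
63 -> fault, evict 12, frames (88 54 63)
88 -> hit
19 -> fault, evict 88, frames (54 63 19)
54 -> hit
63 -> hit
54 -> hit
88 -> fault, evict 54, frames (63 19 88)
19 -> hit
88 -> hit
54 -> fault, evict 63, frames (19 88 54)
88 -> hit
19 -> hit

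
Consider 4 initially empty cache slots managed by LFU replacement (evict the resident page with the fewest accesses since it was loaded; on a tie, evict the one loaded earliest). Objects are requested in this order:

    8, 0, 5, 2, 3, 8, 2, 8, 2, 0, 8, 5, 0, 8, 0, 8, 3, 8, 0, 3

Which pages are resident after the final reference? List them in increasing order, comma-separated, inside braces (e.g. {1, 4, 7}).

{0, 2, 3, 8}

8 -> fault, frames {8}
0 -> fault, frames {8,0}
5 -> fault, frames {8,0,5}
2 -> fault, frames {8,0,5,2}
3 -> fault, evict 8, frames {0,5,2,3}
8 -> fault, evict 0, frames {5,2,3,8}
2 -> hit
8 -> hit
2 -> hit
0 -> fault, evict 5, frames {2,3,8,0}
8 -> hit
5 -> fault, evict 3, frames {2,8,0,5}
0 -> hit
8 -> hit
0 -> hit
8 -> hit
3 -> fault, evict 5, frames {2,8,0,3}
8 -> hit
0 -> hit
3 -> hit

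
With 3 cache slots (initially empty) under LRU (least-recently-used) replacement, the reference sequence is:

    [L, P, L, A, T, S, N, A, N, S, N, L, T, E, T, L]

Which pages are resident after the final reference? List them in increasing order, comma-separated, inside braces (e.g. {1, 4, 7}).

{E, L, T}

L → fault, frames [L]
P → fault, frames [L, P]
L → hit
A → fault, frames [P, L, A]
T → fault, evict P, frames [L, A, T]
S → fault, evict L, frames [A, T, S]
N → fault, evict A, frames [T, S, N]
A → fault, evict T, frames [S, N, A]
N → hit
S → hit
N → hit
L → fault, evict A, frames [S, N, L]
T → fault, evict S, frames [N, L, T]
E → fault, evict N, frames [L, T, E]
T → hit
L → hit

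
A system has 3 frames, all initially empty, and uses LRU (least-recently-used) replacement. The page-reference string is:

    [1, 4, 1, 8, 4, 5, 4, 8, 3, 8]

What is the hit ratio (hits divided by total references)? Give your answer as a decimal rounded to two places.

1 -> fault, frames {1}
4 -> fault, frames {1,4}
1 -> hit
8 -> fault, frames {4,1,8}
4 -> hit
5 -> fault, evict 1, frames {8,4,5}
4 -> hit
8 -> hit
3 -> fault, evict 5, frames {4,8,3}
8 -> hit
Hits: 5 of 10 references → 5/10 = 0.5000.

0.50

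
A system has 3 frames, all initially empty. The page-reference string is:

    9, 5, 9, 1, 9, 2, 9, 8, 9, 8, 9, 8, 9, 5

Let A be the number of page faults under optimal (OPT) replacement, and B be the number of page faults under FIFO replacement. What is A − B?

-2

Under OPT: F F . F . F . F . . . . . . → 5 faults.
Under FIFO: F F . F . F F F . . . . . F → 7 faults.
A − B = 5 − 7 = -2.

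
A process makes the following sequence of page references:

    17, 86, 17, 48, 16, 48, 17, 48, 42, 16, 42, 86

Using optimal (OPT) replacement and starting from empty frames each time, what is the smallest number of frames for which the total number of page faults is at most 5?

f=1: 12 faults
f=2: 8 faults
f=3: 6 faults
f=4: 5 faults
f=5: 5 faults
Smallest f with faults ≤ 5 is 4.

4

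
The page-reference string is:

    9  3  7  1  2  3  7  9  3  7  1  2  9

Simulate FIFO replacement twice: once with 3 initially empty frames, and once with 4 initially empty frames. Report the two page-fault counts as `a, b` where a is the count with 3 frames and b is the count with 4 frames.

10, 11

3 frames: F F F F F F F F . . F F . → 10 faults.
4 frames: F F F F F . . F F F F F F → 11 faults.
11 > 10: adding a frame increased faults — Belady's anomaly.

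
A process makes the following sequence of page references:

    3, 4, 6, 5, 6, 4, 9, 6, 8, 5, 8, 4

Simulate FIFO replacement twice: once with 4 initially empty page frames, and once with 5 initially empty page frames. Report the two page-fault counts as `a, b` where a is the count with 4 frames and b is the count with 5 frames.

4 frames: F F F F . . F . F . . F → 7 faults.
5 frames: F F F F . . F . F . . . → 6 faults.
6 < 7: adding a frame reduced faults, as is typical.

7, 6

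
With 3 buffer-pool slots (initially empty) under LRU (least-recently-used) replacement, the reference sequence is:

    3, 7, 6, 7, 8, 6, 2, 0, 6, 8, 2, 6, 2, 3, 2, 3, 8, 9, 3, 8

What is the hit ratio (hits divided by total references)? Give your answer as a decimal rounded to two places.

0.45

3: fault, frames {3}
7: fault, frames {3,7}
6: fault, frames {3,7,6}
7: hit
8: fault, evict 3, frames {6,7,8}
6: hit
2: fault, evict 7, frames {8,6,2}
0: fault, evict 8, frames {6,2,0}
6: hit
8: fault, evict 2, frames {0,6,8}
2: fault, evict 0, frames {6,8,2}
6: hit
2: hit
3: fault, evict 8, frames {6,2,3}
2: hit
3: hit
8: fault, evict 6, frames {2,3,8}
9: fault, evict 2, frames {3,8,9}
3: hit
8: hit
Hits: 9 of 20 references → 9/20 = 0.4500.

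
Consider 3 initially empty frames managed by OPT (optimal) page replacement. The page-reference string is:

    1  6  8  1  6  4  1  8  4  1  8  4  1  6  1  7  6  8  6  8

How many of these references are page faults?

6

1 -> fault, frames [1]
6 -> fault, frames [1, 6]
8 -> fault, frames [1, 6, 8]
1 -> hit
6 -> hit
4 -> fault, evict 6, frames [1, 8, 4]
1 -> hit
8 -> hit
4 -> hit
1 -> hit
8 -> hit
4 -> hit
1 -> hit
6 -> fault, evict 4, frames [1, 8, 6]
1 -> hit
7 -> fault, evict 1, frames [8, 6, 7]
6 -> hit
8 -> hit
6 -> hit
8 -> hit
Page faults: 6.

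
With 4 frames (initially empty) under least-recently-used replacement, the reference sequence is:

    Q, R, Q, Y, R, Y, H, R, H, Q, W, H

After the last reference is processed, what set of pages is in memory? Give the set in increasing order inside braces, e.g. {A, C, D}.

{H, Q, R, W}

Q -> miss, frames [Q]
R -> miss, frames [Q, R]
Q -> hit
Y -> miss, frames [R, Q, Y]
R -> hit
Y -> hit
H -> miss, frames [Q, R, Y, H]
R -> hit
H -> hit
Q -> hit
W -> miss, evict Y, frames [R, H, Q, W]
H -> hit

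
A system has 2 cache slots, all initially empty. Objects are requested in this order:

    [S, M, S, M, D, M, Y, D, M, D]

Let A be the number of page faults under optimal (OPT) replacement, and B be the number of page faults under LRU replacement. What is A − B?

-1

Under OPT: F F . . F . F . F . → 5 faults.
Under LRU: F F . . F . F F F . → 6 faults.
A − B = 5 − 6 = -1.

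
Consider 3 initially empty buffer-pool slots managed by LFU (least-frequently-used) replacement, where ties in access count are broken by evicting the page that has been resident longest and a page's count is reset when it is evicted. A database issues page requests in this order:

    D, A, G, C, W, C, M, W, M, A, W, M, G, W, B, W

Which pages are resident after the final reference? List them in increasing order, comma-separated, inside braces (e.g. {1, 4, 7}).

D → miss, frames [D]
A → miss, frames [D, A]
G → miss, frames [D, A, G]
C → miss, evict D, frames [A, G, C]
W → miss, evict A, frames [G, C, W]
C → hit
M → miss, evict G, frames [C, W, M]
W → hit
M → hit
A → miss, evict C, frames [W, M, A]
W → hit
M → hit
G → miss, evict A, frames [W, M, G]
W → hit
B → miss, evict G, frames [W, M, B]
W → hit

{B, M, W}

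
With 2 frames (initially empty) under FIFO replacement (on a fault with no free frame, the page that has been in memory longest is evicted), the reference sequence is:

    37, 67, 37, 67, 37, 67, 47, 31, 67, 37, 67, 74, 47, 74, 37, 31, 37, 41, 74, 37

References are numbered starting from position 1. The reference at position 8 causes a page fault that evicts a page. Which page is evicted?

67

pos 1: 37 -> fault, frames (37)
pos 2: 67 -> fault, frames (37 67)
pos 3: 37 -> hit
pos 4: 67 -> hit
pos 5: 37 -> hit
pos 6: 67 -> hit
pos 7: 47 -> fault, evict 37, frames (67 47)
pos 8: 31 -> fault, evict 67, frames (47 31)
At position 8, page 67 is evicted.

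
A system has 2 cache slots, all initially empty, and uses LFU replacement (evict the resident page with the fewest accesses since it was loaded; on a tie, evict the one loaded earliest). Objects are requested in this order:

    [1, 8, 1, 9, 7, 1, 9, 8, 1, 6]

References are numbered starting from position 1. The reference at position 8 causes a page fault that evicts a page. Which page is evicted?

pos 1: 1 → miss, frames [1]
pos 2: 8 → miss, frames [1, 8]
pos 3: 1 → hit
pos 4: 9 → miss, evict 8, frames [1, 9]
pos 5: 7 → miss, evict 9, frames [1, 7]
pos 6: 1 → hit
pos 7: 9 → miss, evict 7, frames [1, 9]
pos 8: 8 → miss, evict 9, frames [1, 8]
At position 8, page 9 is evicted.

9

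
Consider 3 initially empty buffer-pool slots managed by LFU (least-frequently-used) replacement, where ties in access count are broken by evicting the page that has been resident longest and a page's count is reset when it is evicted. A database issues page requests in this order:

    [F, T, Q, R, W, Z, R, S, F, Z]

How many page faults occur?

9

F: fault, frames [F]
T: fault, frames [F, T]
Q: fault, frames [F, T, Q]
R: fault, evict F, frames [T, Q, R]
W: fault, evict T, frames [Q, R, W]
Z: fault, evict Q, frames [R, W, Z]
R: hit
S: fault, evict W, frames [R, Z, S]
F: fault, evict Z, frames [R, S, F]
Z: fault, evict S, frames [R, F, Z]
Page faults: 9.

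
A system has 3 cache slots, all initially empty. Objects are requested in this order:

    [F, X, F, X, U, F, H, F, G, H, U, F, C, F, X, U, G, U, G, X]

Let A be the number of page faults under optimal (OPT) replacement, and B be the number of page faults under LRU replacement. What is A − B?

Under OPT: F F . . F . F . F . . F F . F . F . . . → 9 faults.
Under LRU: F F . . F . F . F . F F F . F F F . . . → 11 faults.
A − B = 9 − 11 = -2.

-2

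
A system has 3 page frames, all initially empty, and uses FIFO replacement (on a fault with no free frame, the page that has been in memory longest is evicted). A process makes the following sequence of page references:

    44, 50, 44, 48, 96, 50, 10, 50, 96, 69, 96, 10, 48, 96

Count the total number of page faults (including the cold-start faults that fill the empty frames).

44: fault, frames {44}
50: fault, frames {44,50}
44: hit
48: fault, frames {44,50,48}
96: fault, evict 44, frames {50,48,96}
50: hit
10: fault, evict 50, frames {48,96,10}
50: fault, evict 48, frames {96,10,50}
96: hit
69: fault, evict 96, frames {10,50,69}
96: fault, evict 10, frames {50,69,96}
10: fault, evict 50, frames {69,96,10}
48: fault, evict 69, frames {96,10,48}
96: hit
Page faults: 10.

10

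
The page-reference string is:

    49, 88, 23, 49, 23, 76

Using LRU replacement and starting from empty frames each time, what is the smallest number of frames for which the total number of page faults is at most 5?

2

f=1: 6 faults
f=2: 5 faults
f=3: 4 faults
f=4: 4 faults
Smallest f with faults ≤ 5 is 2.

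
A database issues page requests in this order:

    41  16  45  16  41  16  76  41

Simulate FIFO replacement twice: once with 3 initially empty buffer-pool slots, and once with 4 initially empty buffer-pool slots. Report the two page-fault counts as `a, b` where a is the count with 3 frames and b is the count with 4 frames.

3 frames: F F F . . . F F → 5 faults.
4 frames: F F F . . . F . → 4 faults.
4 < 5: adding a frame reduced faults, as is typical.

5, 4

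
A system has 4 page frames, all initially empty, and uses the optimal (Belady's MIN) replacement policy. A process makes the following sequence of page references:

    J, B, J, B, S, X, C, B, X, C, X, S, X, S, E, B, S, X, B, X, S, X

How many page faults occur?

J -> fault, frames (J)
B -> fault, frames (J B)
J -> hit
B -> hit
S -> fault, frames (J B S)
X -> fault, frames (J B S X)
C -> fault, evict J, frames (B S X C)
B -> hit
X -> hit
C -> hit
X -> hit
S -> hit
X -> hit
S -> hit
E -> fault, evict C, frames (B S X E)
B -> hit
S -> hit
X -> hit
B -> hit
X -> hit
S -> hit
X -> hit
Page faults: 6.

6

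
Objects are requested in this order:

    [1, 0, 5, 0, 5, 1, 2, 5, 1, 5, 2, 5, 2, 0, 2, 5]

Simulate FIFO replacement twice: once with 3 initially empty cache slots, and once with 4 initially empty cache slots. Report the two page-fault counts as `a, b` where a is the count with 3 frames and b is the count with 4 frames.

7, 4

3 frames: F F F . . . F . F . . . . F . F → 7 faults.
4 frames: F F F . . . F . . . . . . . . . → 4 faults.
4 < 7: adding a frame reduced faults, as is typical.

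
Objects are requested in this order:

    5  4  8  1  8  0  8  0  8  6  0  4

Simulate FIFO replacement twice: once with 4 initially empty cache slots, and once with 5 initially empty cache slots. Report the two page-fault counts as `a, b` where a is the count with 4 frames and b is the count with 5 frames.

7, 6

4 frames: F F F F . F . . . F . F → 7 faults.
5 frames: F F F F . F . . . F . . → 6 faults.
6 < 7: adding a frame reduced faults, as is typical.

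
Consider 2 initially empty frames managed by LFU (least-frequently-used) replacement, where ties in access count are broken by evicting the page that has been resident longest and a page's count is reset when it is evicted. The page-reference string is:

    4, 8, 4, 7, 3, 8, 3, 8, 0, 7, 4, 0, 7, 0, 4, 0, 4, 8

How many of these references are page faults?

13

4 -> fault, frames [4]
8 -> fault, frames [4, 8]
4 -> hit
7 -> fault, evict 8, frames [4, 7]
3 -> fault, evict 7, frames [4, 3]
8 -> fault, evict 3, frames [4, 8]
3 -> fault, evict 8, frames [4, 3]
8 -> fault, evict 3, frames [4, 8]
0 -> fault, evict 8, frames [4, 0]
7 -> fault, evict 0, frames [4, 7]
4 -> hit
0 -> fault, evict 7, frames [4, 0]
7 -> fault, evict 0, frames [4, 7]
0 -> fault, evict 7, frames [4, 0]
4 -> hit
0 -> hit
4 -> hit
8 -> fault, evict 0, frames [4, 8]
Page faults: 13.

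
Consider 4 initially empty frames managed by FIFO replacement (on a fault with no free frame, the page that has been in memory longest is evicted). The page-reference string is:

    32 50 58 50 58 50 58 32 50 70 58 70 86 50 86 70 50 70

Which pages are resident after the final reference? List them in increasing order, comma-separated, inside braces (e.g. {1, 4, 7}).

{50, 58, 70, 86}

32 → miss, frames (32)
50 → miss, frames (32 50)
58 → miss, frames (32 50 58)
50 → hit
58 → hit
50 → hit
58 → hit
32 → hit
50 → hit
70 → miss, frames (32 50 58 70)
58 → hit
70 → hit
86 → miss, evict 32, frames (50 58 70 86)
50 → hit
86 → hit
70 → hit
50 → hit
70 → hit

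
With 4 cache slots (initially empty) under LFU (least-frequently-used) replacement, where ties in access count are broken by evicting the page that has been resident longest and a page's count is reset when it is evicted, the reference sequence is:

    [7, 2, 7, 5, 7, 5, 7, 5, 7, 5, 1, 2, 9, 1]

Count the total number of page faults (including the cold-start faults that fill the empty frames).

7 → fault, frames {7}
2 → fault, frames {7,2}
7 → hit
5 → fault, frames {7,2,5}
7 → hit
5 → hit
7 → hit
5 → hit
7 → hit
5 → hit
1 → fault, frames {7,2,5,1}
2 → hit
9 → fault, evict 1, frames {7,2,5,9}
1 → fault, evict 9, frames {7,2,5,1}
Page faults: 6.

6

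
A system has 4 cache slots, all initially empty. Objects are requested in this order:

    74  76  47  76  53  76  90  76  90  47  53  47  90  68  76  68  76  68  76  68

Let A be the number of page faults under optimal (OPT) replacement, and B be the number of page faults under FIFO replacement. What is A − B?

Under OPT: F F F . F . F . . . . . . F . . . . . . → 6 faults.
Under FIFO: F F F . F . F . . . . . . F F . . . . . → 7 faults.
A − B = 6 − 7 = -1.

-1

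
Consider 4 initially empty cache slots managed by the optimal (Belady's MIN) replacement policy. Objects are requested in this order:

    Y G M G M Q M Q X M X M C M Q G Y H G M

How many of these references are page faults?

8

Y: miss, frames [Y]
G: miss, frames [Y, G]
M: miss, frames [Y, G, M]
G: hit
M: hit
Q: miss, frames [Y, G, M, Q]
M: hit
Q: hit
X: miss, evict Y, frames [G, M, Q, X]
M: hit
X: hit
M: hit
C: miss, evict X, frames [G, M, Q, C]
M: hit
Q: hit
G: hit
Y: miss, evict C, frames [G, M, Q, Y]
H: miss, evict Y, frames [G, M, Q, H]
G: hit
M: hit
Page faults: 8.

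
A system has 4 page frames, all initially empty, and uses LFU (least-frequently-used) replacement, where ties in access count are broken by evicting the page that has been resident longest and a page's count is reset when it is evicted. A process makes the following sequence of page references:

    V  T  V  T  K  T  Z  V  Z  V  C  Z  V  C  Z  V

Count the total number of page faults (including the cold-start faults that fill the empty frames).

V → fault, frames (V)
T → fault, frames (V T)
V → hit
T → hit
K → fault, frames (V T K)
T → hit
Z → fault, frames (V T K Z)
V → hit
Z → hit
V → hit
C → fault, evict K, frames (V T Z C)
Z → hit
V → hit
C → hit
Z → hit
V → hit
Page faults: 5.

5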